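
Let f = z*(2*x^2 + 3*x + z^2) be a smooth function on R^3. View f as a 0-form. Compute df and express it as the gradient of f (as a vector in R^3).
df = (z*(4*x + 3)) dx + (0) dy + (2*x^2 + 3*x + 3*z^2) dz; grad f = (z*(4*x + 3), 0, 2*x^2 + 3*x + 3*z^2)

For a 0-form f, d f = (∂f/∂x) dx + (∂f/∂y) dy + (∂f/∂z) dz. The components of the vector representation are exactly the entries of grad f in Cartesian coordinates:
  ∂f/∂x = z*(4*x + 3)
  ∂f/∂y = 0
  ∂f/∂z = 2*x^2 + 3*x + 3*z^2.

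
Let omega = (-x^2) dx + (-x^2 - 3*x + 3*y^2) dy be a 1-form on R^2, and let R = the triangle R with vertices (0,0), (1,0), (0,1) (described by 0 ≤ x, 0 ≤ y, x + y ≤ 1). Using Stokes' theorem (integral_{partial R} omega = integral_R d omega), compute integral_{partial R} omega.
integral_(partial R) omega = -11/6

Stokes: integral_partial_R omega = integral_R d omega with d omega = (∂Q/∂x - ∂P/∂y) dx ∧ dy.
  ∂Q/∂x = -2*x - 3
  ∂P/∂y = 0
  integrand = ∂Q/∂x - ∂P/∂y = -2*x - 3.
Integrating over R: integral_0^1 integral_0^{1-x} (-2*x - 3) dy dx = -11/6.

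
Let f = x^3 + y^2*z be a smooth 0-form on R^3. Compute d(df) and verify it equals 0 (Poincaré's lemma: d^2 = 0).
d(df) = 0

Step 1: df = sum_i (∂f/∂x_i) dx_i = (3*x^2) dx + (2*y*z) dy + (y^2) dz.
Step 2: Apply d again. Using the 1-form formula, the coefficient of dx ∧ dy in d(df) is ∂^2 f/∂x ∂y - ∂^2 f/∂y ∂x = (0) - (0) = 0 (equality of mixed partials for smooth f).
Similarly for dx ∧ dz and dy ∧ dz — all coefficients vanish. So d(df) = 0.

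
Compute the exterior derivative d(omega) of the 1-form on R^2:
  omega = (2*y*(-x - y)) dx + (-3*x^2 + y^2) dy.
d(omega) = (-4*x + 4*y) dx ∧ dy

For a 1-form omega = sum_i f_i dx_i, the exterior derivative is
  d(omega) = sum_{i < j} (∂f_j/∂x_i - ∂f_i/∂x_j) dx_i ∧ dx_j.
  coefficient of dx ∧ dy: ∂f_2/∂x - ∂f_1/∂y = ∂(-3*x^2 + y^2)/∂x - ∂(2*y*(-x - y))/∂y = -4*x + 4*y
Assembling: d(omega) = (-4*x + 4*y) dx ∧ dy.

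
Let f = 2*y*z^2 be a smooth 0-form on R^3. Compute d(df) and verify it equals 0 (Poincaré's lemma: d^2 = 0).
d(df) = 0

Step 1: df = sum_i (∂f/∂x_i) dx_i = (0) dx + (2*z^2) dy + (4*y*z) dz.
Step 2: Apply d again. Using the 1-form formula, the coefficient of dx ∧ dy in d(df) is ∂^2 f/∂x ∂y - ∂^2 f/∂y ∂x = (0) - (0) = 0 (equality of mixed partials for smooth f).
Similarly for dx ∧ dz and dy ∧ dz — all coefficients vanish. So d(df) = 0.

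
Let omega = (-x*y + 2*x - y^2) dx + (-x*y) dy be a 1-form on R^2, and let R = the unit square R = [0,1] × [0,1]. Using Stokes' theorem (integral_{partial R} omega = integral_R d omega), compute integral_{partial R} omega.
integral_(partial R) omega = 1

Stokes: integral_partial_R omega = integral_R d omega with d omega = (∂Q/∂x - ∂P/∂y) dx ∧ dy.
  ∂Q/∂x = -y
  ∂P/∂y = -x - 2*y
  integrand = ∂Q/∂x - ∂P/∂y = x + y.
Integrating over R: integral_0^1 integral_0^1 (x + y) dx dy = 1.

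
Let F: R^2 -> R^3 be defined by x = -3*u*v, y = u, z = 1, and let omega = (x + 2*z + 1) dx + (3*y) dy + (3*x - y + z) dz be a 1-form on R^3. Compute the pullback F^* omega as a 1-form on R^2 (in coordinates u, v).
F^* omega = (9*u*v^2 + 3*u - 9*v) du + (9*u*(u*v - 1)) dv

Using F^*(f dg) = (f ∘ F) d(g ∘ F), substitute each coordinate x_i by F_i(u, v) in f_i, and replace dx_i by d F_i = (∂F_i/∂u) du + (∂F_i/∂v) dv.
  For the x component: f_1(F) = -3*u*v + 3; d F_1 = (-3*v) du + (-3*u) dv
  For the y component: f_2(F) = 3*u; d F_2 = (1) du + (0) dv
  For the z component: f_3(F) = -9*u*v - u + 1; d F_3 = (0) du + (0) dv
Combining and collecting du, dv coefficients:
  coeff of du: 9*u*v^2 + 3*u - 9*v
  coeff of dv: 9*u*(u*v - 1)
F^* omega = (9*u*v^2 + 3*u - 9*v) du + (9*u*(u*v - 1)) dv.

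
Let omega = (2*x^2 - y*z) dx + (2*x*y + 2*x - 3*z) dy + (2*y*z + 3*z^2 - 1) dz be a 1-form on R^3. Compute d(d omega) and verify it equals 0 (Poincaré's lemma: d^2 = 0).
d(d omega) = 0

Step 1: d omega = sum_{i<j} (∂f_j/∂x_i - ∂f_i/∂x_j) dx_i ∧ dx_j:
  coeff of dx ∧ dy: 2*y + z + 2
  coeff of dx ∧ dz: y
  coeff of dy ∧ dz: 2*z + 3
Step 2: Apply d again to each 2-form coefficient. The only possible 3-form in R^3 is dx ∧ dy ∧ dz, with coefficient
  ∂(coeff of dy∧dz)/∂x - ∂(coeff of dx∧dz)/∂y + ∂(coeff of dx∧dy)/∂z
  = ∂/∂x (2*z + 3) - ∂/∂y (y) + ∂/∂z (2*y + z + 2).
Each of these terms simplifies to sums of mixed partials that cancel in pairs. The result is 0 (by equality of mixed partials for smooth functions — Schwarz / Clairaut).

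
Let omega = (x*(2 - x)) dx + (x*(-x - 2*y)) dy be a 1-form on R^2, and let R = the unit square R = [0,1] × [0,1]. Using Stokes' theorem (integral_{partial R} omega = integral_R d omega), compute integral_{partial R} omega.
integral_(partial R) omega = -2

Stokes: integral_partial_R omega = integral_R d omega with d omega = (∂Q/∂x - ∂P/∂y) dx ∧ dy.
  ∂Q/∂x = -2*x - 2*y
  ∂P/∂y = 0
  integrand = ∂Q/∂x - ∂P/∂y = -2*x - 2*y.
Integrating over R: integral_0^1 integral_0^1 (-2*x - 2*y) dx dy = -2.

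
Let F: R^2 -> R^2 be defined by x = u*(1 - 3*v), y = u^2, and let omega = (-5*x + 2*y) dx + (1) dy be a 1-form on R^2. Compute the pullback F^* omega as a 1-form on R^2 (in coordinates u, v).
F^* omega = (u*(-6*u*v + 2*u - 45*v^2 + 30*v - 3)) du + (u^2*(-6*u - 45*v + 15)) dv

Using F^*(f dg) = (f ∘ F) d(g ∘ F), substitute each coordinate x_i by F_i(u, v) in f_i, and replace dx_i by d F_i = (∂F_i/∂u) du + (∂F_i/∂v) dv.
  For the x component: f_1(F) = u*(2*u + 15*v - 5); d F_1 = (1 - 3*v) du + (-3*u) dv
  For the y component: f_2(F) = 1; d F_2 = (2*u) du + (0) dv
Combining and collecting du, dv coefficients:
  coeff of du: u*(-6*u*v + 2*u - 45*v^2 + 30*v - 3)
  coeff of dv: u^2*(-6*u - 45*v + 15)
F^* omega = (u*(-6*u*v + 2*u - 45*v^2 + 30*v - 3)) du + (u^2*(-6*u - 45*v + 15)) dv.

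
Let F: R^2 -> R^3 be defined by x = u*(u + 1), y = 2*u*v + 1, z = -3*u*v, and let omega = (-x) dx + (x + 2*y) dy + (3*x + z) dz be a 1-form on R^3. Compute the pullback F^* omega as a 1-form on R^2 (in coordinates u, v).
F^* omega = (-2*u^3 - 7*u^2*v - 3*u^2 + 17*u*v^2 - 7*u*v - u + 4*v) du + (u*(-7*u^2 + 17*u*v - 7*u + 4)) dv

Using F^*(f dg) = (f ∘ F) d(g ∘ F), substitute each coordinate x_i by F_i(u, v) in f_i, and replace dx_i by d F_i = (∂F_i/∂u) du + (∂F_i/∂v) dv.
  For the x component: f_1(F) = u*(-u - 1); d F_1 = (2*u + 1) du + (0) dv
  For the y component: f_2(F) = u^2 + 4*u*v + u + 2; d F_2 = (2*v) du + (2*u) dv
  For the z component: f_3(F) = 3*u*(u - v + 1); d F_3 = (-3*v) du + (-3*u) dv
Combining and collecting du, dv coefficients:
  coeff of du: -2*u^3 - 7*u^2*v - 3*u^2 + 17*u*v^2 - 7*u*v - u + 4*v
  coeff of dv: u*(-7*u^2 + 17*u*v - 7*u + 4)
F^* omega = (-2*u^3 - 7*u^2*v - 3*u^2 + 17*u*v^2 - 7*u*v - u + 4*v) du + (u*(-7*u^2 + 17*u*v - 7*u + 4)) dv.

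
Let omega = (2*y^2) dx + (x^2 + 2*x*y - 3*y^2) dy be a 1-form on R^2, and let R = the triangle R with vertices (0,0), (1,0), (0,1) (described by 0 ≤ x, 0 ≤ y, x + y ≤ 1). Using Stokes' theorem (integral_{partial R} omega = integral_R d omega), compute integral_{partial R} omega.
integral_(partial R) omega = 0

Stokes: integral_partial_R omega = integral_R d omega with d omega = (∂Q/∂x - ∂P/∂y) dx ∧ dy.
  ∂Q/∂x = 2*x + 2*y
  ∂P/∂y = 4*y
  integrand = ∂Q/∂x - ∂P/∂y = 2*x - 2*y.
Integrating over R: integral_0^1 integral_0^{1-x} (2*x - 2*y) dy dx = 0.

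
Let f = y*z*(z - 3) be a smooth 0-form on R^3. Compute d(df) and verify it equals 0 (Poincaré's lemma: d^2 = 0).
d(df) = 0

Step 1: df = sum_i (∂f/∂x_i) dx_i = (0) dx + (z*(z - 3)) dy + (y*(2*z - 3)) dz.
Step 2: Apply d again. Using the 1-form formula, the coefficient of dx ∧ dy in d(df) is ∂^2 f/∂x ∂y - ∂^2 f/∂y ∂x = (0) - (0) = 0 (equality of mixed partials for smooth f).
Similarly for dx ∧ dz and dy ∧ dz — all coefficients vanish. So d(df) = 0.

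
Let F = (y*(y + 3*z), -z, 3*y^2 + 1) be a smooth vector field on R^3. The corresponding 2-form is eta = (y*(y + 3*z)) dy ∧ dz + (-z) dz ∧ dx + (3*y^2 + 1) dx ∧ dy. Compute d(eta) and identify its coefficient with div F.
d(eta) = (0) dx ∧ dy ∧ dz; div F = 0

For a 2-form in R^3 of the form above, applying d gives a 3-form with coefficient ∂P/∂x + ∂Q/∂y + ∂R/∂z:
  ∂P/∂x = 0
  ∂Q/∂y = 0
  ∂R/∂z = 0
Sum = 0, which is exactly div F.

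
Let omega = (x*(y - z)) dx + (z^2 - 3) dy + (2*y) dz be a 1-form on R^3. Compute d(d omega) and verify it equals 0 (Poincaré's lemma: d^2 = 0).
d(d omega) = 0

Step 1: d omega = sum_{i<j} (∂f_j/∂x_i - ∂f_i/∂x_j) dx_i ∧ dx_j:
  coeff of dx ∧ dy: -x
  coeff of dx ∧ dz: x
  coeff of dy ∧ dz: 2 - 2*z
Step 2: Apply d again to each 2-form coefficient. The only possible 3-form in R^3 is dx ∧ dy ∧ dz, with coefficient
  ∂(coeff of dy∧dz)/∂x - ∂(coeff of dx∧dz)/∂y + ∂(coeff of dx∧dy)/∂z
  = ∂/∂x (2 - 2*z) - ∂/∂y (x) + ∂/∂z (-x).
Each of these terms simplifies to sums of mixed partials that cancel in pairs. The result is 0 (by equality of mixed partials for smooth functions — Schwarz / Clairaut).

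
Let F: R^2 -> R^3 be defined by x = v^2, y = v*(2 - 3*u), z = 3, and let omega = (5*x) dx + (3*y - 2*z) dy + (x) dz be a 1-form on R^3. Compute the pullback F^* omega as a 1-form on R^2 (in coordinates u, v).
F^* omega = (9*v*(3*u*v - 2*v + 2)) du + (27*u^2*v - 36*u*v + 18*u + 10*v^3 + 12*v - 12) dv

Using F^*(f dg) = (f ∘ F) d(g ∘ F), substitute each coordinate x_i by F_i(u, v) in f_i, and replace dx_i by d F_i = (∂F_i/∂u) du + (∂F_i/∂v) dv.
  For the x component: f_1(F) = 5*v^2; d F_1 = (0) du + (2*v) dv
  For the y component: f_2(F) = -9*u*v + 6*v - 6; d F_2 = (-3*v) du + (2 - 3*u) dv
  For the z component: f_3(F) = v^2; d F_3 = (0) du + (0) dv
Combining and collecting du, dv coefficients:
  coeff of du: 9*v*(3*u*v - 2*v + 2)
  coeff of dv: 27*u^2*v - 36*u*v + 18*u + 10*v^3 + 12*v - 12
F^* omega = (9*v*(3*u*v - 2*v + 2)) du + (27*u^2*v - 36*u*v + 18*u + 10*v^3 + 12*v - 12) dv.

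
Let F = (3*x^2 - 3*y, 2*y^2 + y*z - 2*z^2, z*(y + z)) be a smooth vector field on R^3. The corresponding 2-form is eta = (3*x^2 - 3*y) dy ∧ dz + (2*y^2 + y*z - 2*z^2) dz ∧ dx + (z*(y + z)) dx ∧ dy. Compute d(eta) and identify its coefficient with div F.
d(eta) = (6*x + 5*y + 3*z) dx ∧ dy ∧ dz; div F = 6*x + 5*y + 3*z

For a 2-form in R^3 of the form above, applying d gives a 3-form with coefficient ∂P/∂x + ∂Q/∂y + ∂R/∂z:
  ∂P/∂x = 6*x
  ∂Q/∂y = 4*y + z
  ∂R/∂z = y + 2*z
Sum = 6*x + 5*y + 3*z, which is exactly div F.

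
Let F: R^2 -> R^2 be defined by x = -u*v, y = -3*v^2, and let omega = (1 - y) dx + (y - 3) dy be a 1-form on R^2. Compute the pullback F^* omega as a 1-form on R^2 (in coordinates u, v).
F^* omega = (-3*v^3 - v) du + (-3*u*v^2 - u + 18*v^3 + 18*v) dv

Using F^*(f dg) = (f ∘ F) d(g ∘ F), substitute each coordinate x_i by F_i(u, v) in f_i, and replace dx_i by d F_i = (∂F_i/∂u) du + (∂F_i/∂v) dv.
  For the x component: f_1(F) = 3*v^2 + 1; d F_1 = (-v) du + (-u) dv
  For the y component: f_2(F) = -3*v^2 - 3; d F_2 = (0) du + (-6*v) dv
Combining and collecting du, dv coefficients:
  coeff of du: -3*v^3 - v
  coeff of dv: -3*u*v^2 - u + 18*v^3 + 18*v
F^* omega = (-3*v^3 - v) du + (-3*u*v^2 - u + 18*v^3 + 18*v) dv.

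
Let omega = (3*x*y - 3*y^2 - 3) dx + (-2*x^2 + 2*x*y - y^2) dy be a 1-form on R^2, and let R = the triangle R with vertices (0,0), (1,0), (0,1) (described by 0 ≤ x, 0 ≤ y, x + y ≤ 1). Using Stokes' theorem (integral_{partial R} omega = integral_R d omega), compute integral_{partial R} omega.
integral_(partial R) omega = 1/6

Stokes: integral_partial_R omega = integral_R d omega with d omega = (∂Q/∂x - ∂P/∂y) dx ∧ dy.
  ∂Q/∂x = -4*x + 2*y
  ∂P/∂y = 3*x - 6*y
  integrand = ∂Q/∂x - ∂P/∂y = -7*x + 8*y.
Integrating over R: integral_0^1 integral_0^{1-x} (-7*x + 8*y) dy dx = 1/6.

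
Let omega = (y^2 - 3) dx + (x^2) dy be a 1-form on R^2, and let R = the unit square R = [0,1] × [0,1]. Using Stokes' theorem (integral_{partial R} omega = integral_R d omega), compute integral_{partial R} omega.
integral_(partial R) omega = 0

Stokes: integral_partial_R omega = integral_R d omega with d omega = (∂Q/∂x - ∂P/∂y) dx ∧ dy.
  ∂Q/∂x = 2*x
  ∂P/∂y = 2*y
  integrand = ∂Q/∂x - ∂P/∂y = 2*x - 2*y.
Integrating over R: integral_0^1 integral_0^1 (2*x - 2*y) dx dy = 0.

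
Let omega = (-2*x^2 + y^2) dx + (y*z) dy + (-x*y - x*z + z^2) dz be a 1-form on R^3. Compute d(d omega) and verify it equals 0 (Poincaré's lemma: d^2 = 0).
d(d omega) = 0

Step 1: d omega = sum_{i<j} (∂f_j/∂x_i - ∂f_i/∂x_j) dx_i ∧ dx_j:
  coeff of dx ∧ dy: -2*y
  coeff of dx ∧ dz: -y - z
  coeff of dy ∧ dz: -x - y
Step 2: Apply d again to each 2-form coefficient. The only possible 3-form in R^3 is dx ∧ dy ∧ dz, with coefficient
  ∂(coeff of dy∧dz)/∂x - ∂(coeff of dx∧dz)/∂y + ∂(coeff of dx∧dy)/∂z
  = ∂/∂x (-x - y) - ∂/∂y (-y - z) + ∂/∂z (-2*y).
Each of these terms simplifies to sums of mixed partials that cancel in pairs. The result is 0 (by equality of mixed partials for smooth functions — Schwarz / Clairaut).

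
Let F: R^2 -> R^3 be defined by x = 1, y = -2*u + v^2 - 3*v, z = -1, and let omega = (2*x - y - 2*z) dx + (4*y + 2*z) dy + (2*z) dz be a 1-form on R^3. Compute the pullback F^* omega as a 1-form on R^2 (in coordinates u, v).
F^* omega = (16*u - 8*v^2 + 24*v + 4) du + (-16*u*v + 24*u + 8*v^3 - 36*v^2 + 32*v + 6) dv

Using F^*(f dg) = (f ∘ F) d(g ∘ F), substitute each coordinate x_i by F_i(u, v) in f_i, and replace dx_i by d F_i = (∂F_i/∂u) du + (∂F_i/∂v) dv.
  For the x component: f_1(F) = 2*u - v^2 + 3*v + 4; d F_1 = (0) du + (0) dv
  For the y component: f_2(F) = -8*u + 4*v^2 - 12*v - 2; d F_2 = (-2) du + (2*v - 3) dv
  For the z component: f_3(F) = -2; d F_3 = (0) du + (0) dv
Combining and collecting du, dv coefficients:
  coeff of du: 16*u - 8*v^2 + 24*v + 4
  coeff of dv: -16*u*v + 24*u + 8*v^3 - 36*v^2 + 32*v + 6
F^* omega = (16*u - 8*v^2 + 24*v + 4) du + (-16*u*v + 24*u + 8*v^3 - 36*v^2 + 32*v + 6) dv.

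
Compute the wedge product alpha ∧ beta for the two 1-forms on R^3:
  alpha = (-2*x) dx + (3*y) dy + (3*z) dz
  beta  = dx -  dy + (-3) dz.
alpha ∧ beta = (2*x - 3*y) dx ∧ dy + (6*x - 3*z) dx ∧ dz + (-9*y + 3*z) dy ∧ dz

Distribute the wedge, using dx_i ∧ dx_j = -dx_j ∧ dx_i and dx_i ∧ dx_i = 0. For each pair (i, j) with i < j, the coefficient of dx_i ∧ dx_j in alpha ∧ beta is (alpha_i * beta_j - alpha_j * beta_i). Collecting: alpha ∧ beta = (2*x - 3*y) dx ∧ dy + (6*x - 3*z) dx ∧ dz + (-9*y + 3*z) dy ∧ dz.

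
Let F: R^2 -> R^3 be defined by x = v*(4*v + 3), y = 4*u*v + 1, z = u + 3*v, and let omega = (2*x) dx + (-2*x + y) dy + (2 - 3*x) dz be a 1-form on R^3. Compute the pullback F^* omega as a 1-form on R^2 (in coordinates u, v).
F^* omega = (16*u*v^2 - 32*v^3 - 36*v^2 - 5*v + 2) du + (16*u^2*v - 32*u*v^2 - 24*u*v + 4*u + 64*v^3 + 36*v^2 - 9*v + 6) dv

Using F^*(f dg) = (f ∘ F) d(g ∘ F), substitute each coordinate x_i by F_i(u, v) in f_i, and replace dx_i by d F_i = (∂F_i/∂u) du + (∂F_i/∂v) dv.
  For the x component: f_1(F) = 2*v*(4*v + 3); d F_1 = (0) du + (8*v + 3) dv
  For the y component: f_2(F) = 4*u*v - 8*v^2 - 6*v + 1; d F_2 = (4*v) du + (4*u) dv
  For the z component: f_3(F) = -12*v^2 - 9*v + 2; d F_3 = (1) du + (3) dv
Combining and collecting du, dv coefficients:
  coeff of du: 16*u*v^2 - 32*v^3 - 36*v^2 - 5*v + 2
  coeff of dv: 16*u^2*v - 32*u*v^2 - 24*u*v + 4*u + 64*v^3 + 36*v^2 - 9*v + 6
F^* omega = (16*u*v^2 - 32*v^3 - 36*v^2 - 5*v + 2) du + (16*u^2*v - 32*u*v^2 - 24*u*v + 4*u + 64*v^3 + 36*v^2 - 9*v + 6) dv.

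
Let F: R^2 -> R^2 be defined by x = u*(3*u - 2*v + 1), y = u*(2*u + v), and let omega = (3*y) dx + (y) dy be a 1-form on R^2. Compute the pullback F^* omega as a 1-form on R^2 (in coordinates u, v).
F^* omega = (u*(44*u^2 + 12*u*v + 6*u - 5*v^2 + 3*v)) du + (5*u^2*(-2*u - v)) dv

Using F^*(f dg) = (f ∘ F) d(g ∘ F), substitute each coordinate x_i by F_i(u, v) in f_i, and replace dx_i by d F_i = (∂F_i/∂u) du + (∂F_i/∂v) dv.
  For the x component: f_1(F) = 3*u*(2*u + v); d F_1 = (6*u - 2*v + 1) du + (-2*u) dv
  For the y component: f_2(F) = u*(2*u + v); d F_2 = (4*u + v) du + (u) dv
Combining and collecting du, dv coefficients:
  coeff of du: u*(44*u^2 + 12*u*v + 6*u - 5*v^2 + 3*v)
  coeff of dv: 5*u^2*(-2*u - v)
F^* omega = (u*(44*u^2 + 12*u*v + 6*u - 5*v^2 + 3*v)) du + (5*u^2*(-2*u - v)) dv.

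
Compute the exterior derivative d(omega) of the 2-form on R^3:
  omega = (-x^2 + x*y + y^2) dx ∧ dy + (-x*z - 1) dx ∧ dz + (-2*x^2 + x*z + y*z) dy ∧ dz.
d(omega) = (-4*x + z) dx ∧ dy ∧ dz

For a 2-form omega = sum_{i<j} g_{ij} dx_i ∧ dx_j, the exterior derivative is
  d(omega) = sum_{i<j} d(g_{ij}) ∧ dx_i ∧ dx_j = sum_{i<j, k} (∂g_{ij}/∂x_k) dx_k ∧ dx_i ∧ dx_j.
Expand each term, using dx_k ∧ dx_i ∧ dx_j = sgn(permutation) dx_{(a)} ∧ dx_{(b)} ∧ dx_{(c)} with (a < b < c) sorted:
  d(-2*x^2 + x*z + y*z) includes (∂/∂x)(-2*x^2 + x*z + y*z) dx = (-4*x + z) dx, which multiplied by dy ∧ dz gives (-4*x + z) dx ∧ dy ∧ dz
Collecting like 3-forms: d(omega) = (-4*x + z) dx ∧ dy ∧ dz.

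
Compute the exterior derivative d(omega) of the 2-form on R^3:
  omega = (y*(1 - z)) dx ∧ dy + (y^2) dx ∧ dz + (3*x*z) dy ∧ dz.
d(omega) = (-3*y + 3*z) dx ∧ dy ∧ dz

For a 2-form omega = sum_{i<j} g_{ij} dx_i ∧ dx_j, the exterior derivative is
  d(omega) = sum_{i<j} d(g_{ij}) ∧ dx_i ∧ dx_j = sum_{i<j, k} (∂g_{ij}/∂x_k) dx_k ∧ dx_i ∧ dx_j.
Expand each term, using dx_k ∧ dx_i ∧ dx_j = sgn(permutation) dx_{(a)} ∧ dx_{(b)} ∧ dx_{(c)} with (a < b < c) sorted:
  d(y*(1 - z)) includes (∂/∂z)(y*(1 - z)) dz = (-y) dz, which multiplied by dx ∧ dy gives (-y) dx ∧ dy ∧ dz
  d(y^2) includes (∂/∂y)(y^2) dy = (2*y) dy, which multiplied by dx ∧ dz gives (-2*y) dx ∧ dy ∧ dz
  d(3*x*z) includes (∂/∂x)(3*x*z) dx = (3*z) dx, which multiplied by dy ∧ dz gives (3*z) dx ∧ dy ∧ dz
Collecting like 3-forms: d(omega) = (-3*y + 3*z) dx ∧ dy ∧ dz.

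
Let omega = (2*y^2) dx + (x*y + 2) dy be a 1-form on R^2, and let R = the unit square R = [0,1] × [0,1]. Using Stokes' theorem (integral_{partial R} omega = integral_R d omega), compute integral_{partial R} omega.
integral_(partial R) omega = -3/2

Stokes: integral_partial_R omega = integral_R d omega with d omega = (∂Q/∂x - ∂P/∂y) dx ∧ dy.
  ∂Q/∂x = y
  ∂P/∂y = 4*y
  integrand = ∂Q/∂x - ∂P/∂y = -3*y.
Integrating over R: integral_0^1 integral_0^1 (-3*y) dx dy = -3/2.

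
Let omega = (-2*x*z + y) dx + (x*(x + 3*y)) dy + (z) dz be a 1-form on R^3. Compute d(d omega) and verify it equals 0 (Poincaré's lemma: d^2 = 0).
d(d omega) = 0

Step 1: d omega = sum_{i<j} (∂f_j/∂x_i - ∂f_i/∂x_j) dx_i ∧ dx_j:
  coeff of dx ∧ dy: 2*x + 3*y - 1
  coeff of dx ∧ dz: 2*x
  coeff of dy ∧ dz: 0
Step 2: Apply d again to each 2-form coefficient. The only possible 3-form in R^3 is dx ∧ dy ∧ dz, with coefficient
  ∂(coeff of dy∧dz)/∂x - ∂(coeff of dx∧dz)/∂y + ∂(coeff of dx∧dy)/∂z
  = ∂/∂x (0) - ∂/∂y (2*x) + ∂/∂z (2*x + 3*y - 1).
Each of these terms simplifies to sums of mixed partials that cancel in pairs. The result is 0 (by equality of mixed partials for smooth functions — Schwarz / Clairaut).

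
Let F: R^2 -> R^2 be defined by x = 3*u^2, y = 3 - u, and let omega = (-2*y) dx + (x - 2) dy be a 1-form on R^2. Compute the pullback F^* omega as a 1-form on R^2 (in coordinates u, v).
F^* omega = (9*u^2 - 36*u + 2) du

Using F^*(f dg) = (f ∘ F) d(g ∘ F), substitute each coordinate x_i by F_i(u, v) in f_i, and replace dx_i by d F_i = (∂F_i/∂u) du + (∂F_i/∂v) dv.
  For the x component: f_1(F) = 2*u - 6; d F_1 = (6*u) du + (0) dv
  For the y component: f_2(F) = 3*u^2 - 2; d F_2 = (-1) du + (0) dv
Combining and collecting du, dv coefficients:
  coeff of du: 9*u^2 - 36*u + 2
  coeff of dv: 0
F^* omega = (9*u^2 - 36*u + 2) du.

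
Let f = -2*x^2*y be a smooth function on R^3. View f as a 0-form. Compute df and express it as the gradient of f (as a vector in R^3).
df = (-4*x*y) dx + (-2*x^2) dy + (0) dz; grad f = (-4*x*y, -2*x^2, 0)

For a 0-form f, d f = (∂f/∂x) dx + (∂f/∂y) dy + (∂f/∂z) dz. The components of the vector representation are exactly the entries of grad f in Cartesian coordinates:
  ∂f/∂x = -4*x*y
  ∂f/∂y = -2*x^2
  ∂f/∂z = 0.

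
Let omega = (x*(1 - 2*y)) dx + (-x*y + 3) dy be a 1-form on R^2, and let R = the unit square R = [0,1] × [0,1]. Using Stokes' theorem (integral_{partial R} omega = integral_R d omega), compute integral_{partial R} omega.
integral_(partial R) omega = 1/2

Stokes: integral_partial_R omega = integral_R d omega with d omega = (∂Q/∂x - ∂P/∂y) dx ∧ dy.
  ∂Q/∂x = -y
  ∂P/∂y = -2*x
  integrand = ∂Q/∂x - ∂P/∂y = 2*x - y.
Integrating over R: integral_0^1 integral_0^1 (2*x - y) dx dy = 1/2.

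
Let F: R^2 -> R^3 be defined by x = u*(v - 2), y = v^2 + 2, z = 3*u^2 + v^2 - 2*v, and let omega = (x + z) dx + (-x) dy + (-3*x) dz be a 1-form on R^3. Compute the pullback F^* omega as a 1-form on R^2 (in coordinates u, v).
F^* omega = (-15*u^2*v + 30*u^2 + u*v^2 - 4*u*v + 4*u + v^3 - 4*v^2 + 4*v) du + (u*(3*u^2 + u*v - 2*u - 7*v^2 + 20*v - 12)) dv

Using F^*(f dg) = (f ∘ F) d(g ∘ F), substitute each coordinate x_i by F_i(u, v) in f_i, and replace dx_i by d F_i = (∂F_i/∂u) du + (∂F_i/∂v) dv.
  For the x component: f_1(F) = 3*u^2 + u*v - 2*u + v^2 - 2*v; d F_1 = (v - 2) du + (u) dv
  For the y component: f_2(F) = u*(2 - v); d F_2 = (0) du + (2*v) dv
  For the z component: f_3(F) = 3*u*(2 - v); d F_3 = (6*u) du + (2*v - 2) dv
Combining and collecting du, dv coefficients:
  coeff of du: -15*u^2*v + 30*u^2 + u*v^2 - 4*u*v + 4*u + v^3 - 4*v^2 + 4*v
  coeff of dv: u*(3*u^2 + u*v - 2*u - 7*v^2 + 20*v - 12)
F^* omega = (-15*u^2*v + 30*u^2 + u*v^2 - 4*u*v + 4*u + v^3 - 4*v^2 + 4*v) du + (u*(3*u^2 + u*v - 2*u - 7*v^2 + 20*v - 12)) dv.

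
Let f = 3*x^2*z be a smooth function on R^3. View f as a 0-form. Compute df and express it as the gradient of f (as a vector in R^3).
df = (6*x*z) dx + (0) dy + (3*x^2) dz; grad f = (6*x*z, 0, 3*x^2)

For a 0-form f, d f = (∂f/∂x) dx + (∂f/∂y) dy + (∂f/∂z) dz. The components of the vector representation are exactly the entries of grad f in Cartesian coordinates:
  ∂f/∂x = 6*x*z
  ∂f/∂y = 0
  ∂f/∂z = 3*x^2.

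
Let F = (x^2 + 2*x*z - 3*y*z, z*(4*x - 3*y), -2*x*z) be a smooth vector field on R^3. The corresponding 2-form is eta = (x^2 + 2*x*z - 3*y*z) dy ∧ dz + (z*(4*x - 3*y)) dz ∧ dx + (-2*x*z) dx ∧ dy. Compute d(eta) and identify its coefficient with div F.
d(eta) = (-z) dx ∧ dy ∧ dz; div F = -z

For a 2-form in R^3 of the form above, applying d gives a 3-form with coefficient ∂P/∂x + ∂Q/∂y + ∂R/∂z:
  ∂P/∂x = 2*x + 2*z
  ∂Q/∂y = -3*z
  ∂R/∂z = -2*x
Sum = -z, which is exactly div F.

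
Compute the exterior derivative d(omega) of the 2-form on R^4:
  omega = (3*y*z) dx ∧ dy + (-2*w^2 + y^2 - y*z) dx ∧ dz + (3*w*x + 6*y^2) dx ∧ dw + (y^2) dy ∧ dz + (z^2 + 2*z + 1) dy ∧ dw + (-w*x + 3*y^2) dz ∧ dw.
d(omega) = (y + z) dx ∧ dy ∧ dz + (-5*w) dx ∧ dz ∧ dw + (-12*y) dx ∧ dy ∧ dw + (6*y - 2*z - 2) dy ∧ dz ∧ dw

For a 2-form omega = sum_{i<j} g_{ij} dx_i ∧ dx_j, the exterior derivative is
  d(omega) = sum_{i<j} d(g_{ij}) ∧ dx_i ∧ dx_j = sum_{i<j, k} (∂g_{ij}/∂x_k) dx_k ∧ dx_i ∧ dx_j.
Expand each term, using dx_k ∧ dx_i ∧ dx_j = sgn(permutation) dx_{(a)} ∧ dx_{(b)} ∧ dx_{(c)} with (a < b < c) sorted:
  d(3*y*z) includes (∂/∂z)(3*y*z) dz = (3*y) dz, which multiplied by dx ∧ dy gives (3*y) dx ∧ dy ∧ dz
  d(-2*w^2 + y^2 - y*z) includes (∂/∂y)(-2*w^2 + y^2 - y*z) dy = (2*y - z) dy, which multiplied by dx ∧ dz gives (-2*y + z) dx ∧ dy ∧ dz
  d(-2*w^2 + y^2 - y*z) includes (∂/∂w)(-2*w^2 + y^2 - y*z) dw = (-4*w) dw, which multiplied by dx ∧ dz gives (-4*w) dx ∧ dz ∧ dw
  d(3*w*x + 6*y^2) includes (∂/∂y)(3*w*x + 6*y^2) dy = (12*y) dy, which multiplied by dx ∧ dw gives (-12*y) dx ∧ dy ∧ dw
  d(z^2 + 2*z + 1) includes (∂/∂z)(z^2 + 2*z + 1) dz = (2*z + 2) dz, which multiplied by dy ∧ dw gives (-2*z - 2) dy ∧ dz ∧ dw
  d(-w*x + 3*y^2) includes (∂/∂x)(-w*x + 3*y^2) dx = (-w) dx, which multiplied by dz ∧ dw gives (-w) dx ∧ dz ∧ dw
  d(-w*x + 3*y^2) includes (∂/∂y)(-w*x + 3*y^2) dy = (6*y) dy, which multiplied by dz ∧ dw gives (6*y) dy ∧ dz ∧ dw
Collecting like 3-forms: d(omega) = (y + z) dx ∧ dy ∧ dz + (-5*w) dx ∧ dz ∧ dw + (-12*y) dx ∧ dy ∧ dw + (6*y - 2*z - 2) dy ∧ dz ∧ dw.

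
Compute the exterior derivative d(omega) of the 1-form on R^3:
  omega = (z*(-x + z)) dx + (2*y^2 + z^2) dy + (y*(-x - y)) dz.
d(omega) = (x - y - 2*z) dx ∧ dz + (-x - 2*y - 2*z) dy ∧ dz

For a 1-form omega = sum_i f_i dx_i, the exterior derivative is
  d(omega) = sum_{i < j} (∂f_j/∂x_i - ∂f_i/∂x_j) dx_i ∧ dx_j.
  coefficient of dx ∧ dz: ∂f_3/∂x - ∂f_1/∂z = ∂(y*(-x - y))/∂x - ∂(z*(-x + z))/∂z = x - y - 2*z
  coefficient of dy ∧ dz: ∂f_3/∂y - ∂f_2/∂z = ∂(y*(-x - y))/∂y - ∂(2*y^2 + z^2)/∂z = -x - 2*y - 2*z
Assembling: d(omega) = (x - y - 2*z) dx ∧ dz + (-x - 2*y - 2*z) dy ∧ dz.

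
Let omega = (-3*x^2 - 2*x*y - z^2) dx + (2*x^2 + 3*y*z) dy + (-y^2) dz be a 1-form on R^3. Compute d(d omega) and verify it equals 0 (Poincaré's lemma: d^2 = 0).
d(d omega) = 0

Step 1: d omega = sum_{i<j} (∂f_j/∂x_i - ∂f_i/∂x_j) dx_i ∧ dx_j:
  coeff of dx ∧ dy: 6*x
  coeff of dx ∧ dz: 2*z
  coeff of dy ∧ dz: -5*y
Step 2: Apply d again to each 2-form coefficient. The only possible 3-form in R^3 is dx ∧ dy ∧ dz, with coefficient
  ∂(coeff of dy∧dz)/∂x - ∂(coeff of dx∧dz)/∂y + ∂(coeff of dx∧dy)/∂z
  = ∂/∂x (-5*y) - ∂/∂y (2*z) + ∂/∂z (6*x).
Each of these terms simplifies to sums of mixed partials that cancel in pairs. The result is 0 (by equality of mixed partials for smooth functions — Schwarz / Clairaut).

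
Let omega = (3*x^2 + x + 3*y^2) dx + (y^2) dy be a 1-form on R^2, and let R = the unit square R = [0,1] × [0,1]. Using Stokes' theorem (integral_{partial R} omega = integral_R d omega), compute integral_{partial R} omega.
integral_(partial R) omega = -3

Stokes: integral_partial_R omega = integral_R d omega with d omega = (∂Q/∂x - ∂P/∂y) dx ∧ dy.
  ∂Q/∂x = 0
  ∂P/∂y = 6*y
  integrand = ∂Q/∂x - ∂P/∂y = -6*y.
Integrating over R: integral_0^1 integral_0^1 (-6*y) dx dy = -3.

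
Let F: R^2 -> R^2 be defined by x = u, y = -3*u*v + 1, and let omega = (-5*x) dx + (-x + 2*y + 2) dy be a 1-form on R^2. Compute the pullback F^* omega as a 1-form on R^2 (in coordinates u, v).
F^* omega = (18*u*v^2 + 3*u*v - 5*u - 12*v) du + (3*u*(6*u*v + u - 4)) dv

Using F^*(f dg) = (f ∘ F) d(g ∘ F), substitute each coordinate x_i by F_i(u, v) in f_i, and replace dx_i by d F_i = (∂F_i/∂u) du + (∂F_i/∂v) dv.
  For the x component: f_1(F) = -5*u; d F_1 = (1) du + (0) dv
  For the y component: f_2(F) = -6*u*v - u + 4; d F_2 = (-3*v) du + (-3*u) dv
Combining and collecting du, dv coefficients:
  coeff of du: 18*u*v^2 + 3*u*v - 5*u - 12*v
  coeff of dv: 3*u*(6*u*v + u - 4)
F^* omega = (18*u*v^2 + 3*u*v - 5*u - 12*v) du + (3*u*(6*u*v + u - 4)) dv.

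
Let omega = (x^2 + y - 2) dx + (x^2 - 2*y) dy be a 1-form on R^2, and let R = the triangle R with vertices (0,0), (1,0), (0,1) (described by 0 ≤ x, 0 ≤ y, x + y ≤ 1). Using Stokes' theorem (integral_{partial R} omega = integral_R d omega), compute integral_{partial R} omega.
integral_(partial R) omega = -1/6

Stokes: integral_partial_R omega = integral_R d omega with d omega = (∂Q/∂x - ∂P/∂y) dx ∧ dy.
  ∂Q/∂x = 2*x
  ∂P/∂y = 1
  integrand = ∂Q/∂x - ∂P/∂y = 2*x - 1.
Integrating over R: integral_0^1 integral_0^{1-x} (2*x - 1) dy dx = -1/6.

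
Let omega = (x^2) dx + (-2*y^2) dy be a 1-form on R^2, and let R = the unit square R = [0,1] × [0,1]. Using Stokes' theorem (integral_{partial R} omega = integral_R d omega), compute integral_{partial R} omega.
integral_(partial R) omega = 0

Stokes: integral_partial_R omega = integral_R d omega with d omega = (∂Q/∂x - ∂P/∂y) dx ∧ dy.
  ∂Q/∂x = 0
  ∂P/∂y = 0
  integrand = ∂Q/∂x - ∂P/∂y = 0.
Integrating over R: integral_0^1 integral_0^1 (0) dx dy = 0.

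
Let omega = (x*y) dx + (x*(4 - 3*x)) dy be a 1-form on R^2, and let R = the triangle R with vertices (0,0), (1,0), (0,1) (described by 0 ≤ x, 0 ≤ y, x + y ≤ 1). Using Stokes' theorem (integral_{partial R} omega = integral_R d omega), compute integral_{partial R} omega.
integral_(partial R) omega = 5/6

Stokes: integral_partial_R omega = integral_R d omega with d omega = (∂Q/∂x - ∂P/∂y) dx ∧ dy.
  ∂Q/∂x = 4 - 6*x
  ∂P/∂y = x
  integrand = ∂Q/∂x - ∂P/∂y = 4 - 7*x.
Integrating over R: integral_0^1 integral_0^{1-x} (4 - 7*x) dy dx = 5/6.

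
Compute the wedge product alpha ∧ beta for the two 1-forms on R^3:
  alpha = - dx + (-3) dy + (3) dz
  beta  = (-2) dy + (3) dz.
alpha ∧ beta = (2) dx ∧ dy + (-3) dx ∧ dz + (-3) dy ∧ dz

Distribute the wedge, using dx_i ∧ dx_j = -dx_j ∧ dx_i and dx_i ∧ dx_i = 0. For each pair (i, j) with i < j, the coefficient of dx_i ∧ dx_j in alpha ∧ beta is (alpha_i * beta_j - alpha_j * beta_i). Collecting: alpha ∧ beta = (2) dx ∧ dy + (-3) dx ∧ dz + (-3) dy ∧ dz.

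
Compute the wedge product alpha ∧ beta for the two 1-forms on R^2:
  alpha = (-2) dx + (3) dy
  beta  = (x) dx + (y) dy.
alpha ∧ beta = (-3*x - 2*y) dx ∧ dy

Distribute the wedge, using dx_i ∧ dx_j = -dx_j ∧ dx_i and dx_i ∧ dx_i = 0. For each pair (i, j) with i < j, the coefficient of dx_i ∧ dx_j in alpha ∧ beta is (alpha_i * beta_j - alpha_j * beta_i). Collecting: alpha ∧ beta = (-3*x - 2*y) dx ∧ dy.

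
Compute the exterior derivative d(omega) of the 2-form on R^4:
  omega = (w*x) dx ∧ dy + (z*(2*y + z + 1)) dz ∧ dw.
d(omega) = (x) dx ∧ dy ∧ dw + (2*z) dy ∧ dz ∧ dw

For a 2-form omega = sum_{i<j} g_{ij} dx_i ∧ dx_j, the exterior derivative is
  d(omega) = sum_{i<j} d(g_{ij}) ∧ dx_i ∧ dx_j = sum_{i<j, k} (∂g_{ij}/∂x_k) dx_k ∧ dx_i ∧ dx_j.
Expand each term, using dx_k ∧ dx_i ∧ dx_j = sgn(permutation) dx_{(a)} ∧ dx_{(b)} ∧ dx_{(c)} with (a < b < c) sorted:
  d(w*x) includes (∂/∂w)(w*x) dw = (x) dw, which multiplied by dx ∧ dy gives (x) dx ∧ dy ∧ dw
  d(z*(2*y + z + 1)) includes (∂/∂y)(z*(2*y + z + 1)) dy = (2*z) dy, which multiplied by dz ∧ dw gives (2*z) dy ∧ dz ∧ dw
Collecting like 3-forms: d(omega) = (x) dx ∧ dy ∧ dw + (2*z) dy ∧ dz ∧ dw.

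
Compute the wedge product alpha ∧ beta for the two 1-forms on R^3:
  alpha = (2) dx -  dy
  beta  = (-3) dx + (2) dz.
alpha ∧ beta = (4) dx ∧ dz + (-3) dx ∧ dy + (-2) dy ∧ dz

Distribute the wedge, using dx_i ∧ dx_j = -dx_j ∧ dx_i and dx_i ∧ dx_i = 0. For each pair (i, j) with i < j, the coefficient of dx_i ∧ dx_j in alpha ∧ beta is (alpha_i * beta_j - alpha_j * beta_i). Collecting: alpha ∧ beta = (4) dx ∧ dz + (-3) dx ∧ dy + (-2) dy ∧ dz.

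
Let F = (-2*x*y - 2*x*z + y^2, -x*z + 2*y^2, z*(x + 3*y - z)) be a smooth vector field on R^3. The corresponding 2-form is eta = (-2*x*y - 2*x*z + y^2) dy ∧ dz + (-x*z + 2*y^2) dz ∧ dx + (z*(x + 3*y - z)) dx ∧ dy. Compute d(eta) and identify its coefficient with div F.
d(eta) = (x + 5*y - 4*z) dx ∧ dy ∧ dz; div F = x + 5*y - 4*z

For a 2-form in R^3 of the form above, applying d gives a 3-form with coefficient ∂P/∂x + ∂Q/∂y + ∂R/∂z:
  ∂P/∂x = -2*y - 2*z
  ∂Q/∂y = 4*y
  ∂R/∂z = x + 3*y - 2*z
Sum = x + 5*y - 4*z, which is exactly div F.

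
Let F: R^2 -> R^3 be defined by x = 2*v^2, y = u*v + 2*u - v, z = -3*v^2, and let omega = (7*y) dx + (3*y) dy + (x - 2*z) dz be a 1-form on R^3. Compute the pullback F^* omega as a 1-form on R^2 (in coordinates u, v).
F^* omega = (3*u*v^2 + 12*u*v + 12*u - 3*v^2 - 6*v) du + (3*u^2*v + 6*u^2 + 28*u*v^2 + 50*u*v - 6*u - 48*v^3 - 28*v^2 + 3*v) dv

Using F^*(f dg) = (f ∘ F) d(g ∘ F), substitute each coordinate x_i by F_i(u, v) in f_i, and replace dx_i by d F_i = (∂F_i/∂u) du + (∂F_i/∂v) dv.
  For the x component: f_1(F) = 7*u*v + 14*u - 7*v; d F_1 = (0) du + (4*v) dv
  For the y component: f_2(F) = 3*u*v + 6*u - 3*v; d F_2 = (v + 2) du + (u - 1) dv
  For the z component: f_3(F) = 8*v^2; d F_3 = (0) du + (-6*v) dv
Combining and collecting du, dv coefficients:
  coeff of du: 3*u*v^2 + 12*u*v + 12*u - 3*v^2 - 6*v
  coeff of dv: 3*u^2*v + 6*u^2 + 28*u*v^2 + 50*u*v - 6*u - 48*v^3 - 28*v^2 + 3*v
F^* omega = (3*u*v^2 + 12*u*v + 12*u - 3*v^2 - 6*v) du + (3*u^2*v + 6*u^2 + 28*u*v^2 + 50*u*v - 6*u - 48*v^3 - 28*v^2 + 3*v) dv.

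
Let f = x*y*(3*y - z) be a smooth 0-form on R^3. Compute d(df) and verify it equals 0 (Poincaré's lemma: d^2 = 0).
d(df) = 0

Step 1: df = sum_i (∂f/∂x_i) dx_i = (y*(3*y - z)) dx + (x*(6*y - z)) dy + (-x*y) dz.
Step 2: Apply d again. Using the 1-form formula, the coefficient of dx ∧ dy in d(df) is ∂^2 f/∂x ∂y - ∂^2 f/∂y ∂x = (6*y - z) - (6*y - z) = 0 (equality of mixed partials for smooth f).
Similarly for dx ∧ dz and dy ∧ dz — all coefficients vanish. So d(df) = 0.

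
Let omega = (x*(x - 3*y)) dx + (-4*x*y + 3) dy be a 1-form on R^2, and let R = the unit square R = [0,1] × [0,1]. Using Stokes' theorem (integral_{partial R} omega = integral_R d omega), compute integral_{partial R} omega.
integral_(partial R) omega = -1/2

Stokes: integral_partial_R omega = integral_R d omega with d omega = (∂Q/∂x - ∂P/∂y) dx ∧ dy.
  ∂Q/∂x = -4*y
  ∂P/∂y = -3*x
  integrand = ∂Q/∂x - ∂P/∂y = 3*x - 4*y.
Integrating over R: integral_0^1 integral_0^1 (3*x - 4*y) dx dy = -1/2.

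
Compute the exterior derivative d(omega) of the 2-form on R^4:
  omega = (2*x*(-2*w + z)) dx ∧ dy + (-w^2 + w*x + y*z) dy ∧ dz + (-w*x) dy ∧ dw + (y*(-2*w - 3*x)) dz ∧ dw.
d(omega) = (w + 2*x) dx ∧ dy ∧ dz + (-w - 4*x) dx ∧ dy ∧ dw + (-4*w - 2*x) dy ∧ dz ∧ dw + (-3*y) dx ∧ dz ∧ dw

For a 2-form omega = sum_{i<j} g_{ij} dx_i ∧ dx_j, the exterior derivative is
  d(omega) = sum_{i<j} d(g_{ij}) ∧ dx_i ∧ dx_j = sum_{i<j, k} (∂g_{ij}/∂x_k) dx_k ∧ dx_i ∧ dx_j.
Expand each term, using dx_k ∧ dx_i ∧ dx_j = sgn(permutation) dx_{(a)} ∧ dx_{(b)} ∧ dx_{(c)} with (a < b < c) sorted:
  d(2*x*(-2*w + z)) includes (∂/∂z)(2*x*(-2*w + z)) dz = (2*x) dz, which multiplied by dx ∧ dy gives (2*x) dx ∧ dy ∧ dz
  d(2*x*(-2*w + z)) includes (∂/∂w)(2*x*(-2*w + z)) dw = (-4*x) dw, which multiplied by dx ∧ dy gives (-4*x) dx ∧ dy ∧ dw
  d(-w^2 + w*x + y*z) includes (∂/∂x)(-w^2 + w*x + y*z) dx = (w) dx, which multiplied by dy ∧ dz gives (w) dx ∧ dy ∧ dz
  d(-w^2 + w*x + y*z) includes (∂/∂w)(-w^2 + w*x + y*z) dw = (-2*w + x) dw, which multiplied by dy ∧ dz gives (-2*w + x) dy ∧ dz ∧ dw
  d(-w*x) includes (∂/∂x)(-w*x) dx = (-w) dx, which multiplied by dy ∧ dw gives (-w) dx ∧ dy ∧ dw
  d(y*(-2*w - 3*x)) includes (∂/∂x)(y*(-2*w - 3*x)) dx = (-3*y) dx, which multiplied by dz ∧ dw gives (-3*y) dx ∧ dz ∧ dw
  d(y*(-2*w - 3*x)) includes (∂/∂y)(y*(-2*w - 3*x)) dy = (-2*w - 3*x) dy, which multiplied by dz ∧ dw gives (-2*w - 3*x) dy ∧ dz ∧ dw
Collecting like 3-forms: d(omega) = (w + 2*x) dx ∧ dy ∧ dz + (-w - 4*x) dx ∧ dy ∧ dw + (-4*w - 2*x) dy ∧ dz ∧ dw + (-3*y) dx ∧ dz ∧ dw.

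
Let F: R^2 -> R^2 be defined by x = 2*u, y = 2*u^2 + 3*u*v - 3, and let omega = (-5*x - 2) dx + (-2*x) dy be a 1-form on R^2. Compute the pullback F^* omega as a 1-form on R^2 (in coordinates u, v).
F^* omega = (-16*u^2 - 12*u*v - 20*u - 4) du + (-12*u^2) dv

Using F^*(f dg) = (f ∘ F) d(g ∘ F), substitute each coordinate x_i by F_i(u, v) in f_i, and replace dx_i by d F_i = (∂F_i/∂u) du + (∂F_i/∂v) dv.
  For the x component: f_1(F) = -10*u - 2; d F_1 = (2) du + (0) dv
  For the y component: f_2(F) = -4*u; d F_2 = (4*u + 3*v) du + (3*u) dv
Combining and collecting du, dv coefficients:
  coeff of du: -16*u^2 - 12*u*v - 20*u - 4
  coeff of dv: -12*u^2
F^* omega = (-16*u^2 - 12*u*v - 20*u - 4) du + (-12*u^2) dv.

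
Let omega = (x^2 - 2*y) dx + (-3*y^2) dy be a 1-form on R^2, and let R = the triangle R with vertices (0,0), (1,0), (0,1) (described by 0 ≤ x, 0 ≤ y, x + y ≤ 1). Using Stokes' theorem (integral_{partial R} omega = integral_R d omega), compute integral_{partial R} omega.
integral_(partial R) omega = 1

Stokes: integral_partial_R omega = integral_R d omega with d omega = (∂Q/∂x - ∂P/∂y) dx ∧ dy.
  ∂Q/∂x = 0
  ∂P/∂y = -2
  integrand = ∂Q/∂x - ∂P/∂y = 2.
Integrating over R: integral_0^1 integral_0^{1-x} (2) dy dx = 1.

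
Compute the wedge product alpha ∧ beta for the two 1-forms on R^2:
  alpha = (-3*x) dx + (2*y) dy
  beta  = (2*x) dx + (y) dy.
alpha ∧ beta = (-7*x*y) dx ∧ dy

Distribute the wedge, using dx_i ∧ dx_j = -dx_j ∧ dx_i and dx_i ∧ dx_i = 0. For each pair (i, j) with i < j, the coefficient of dx_i ∧ dx_j in alpha ∧ beta is (alpha_i * beta_j - alpha_j * beta_i). Collecting: alpha ∧ beta = (-7*x*y) dx ∧ dy.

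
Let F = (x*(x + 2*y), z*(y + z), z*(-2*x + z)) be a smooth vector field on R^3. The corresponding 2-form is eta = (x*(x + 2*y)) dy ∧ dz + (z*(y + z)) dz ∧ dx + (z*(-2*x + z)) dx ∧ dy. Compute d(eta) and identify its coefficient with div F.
d(eta) = (2*y + 3*z) dx ∧ dy ∧ dz; div F = 2*y + 3*z

For a 2-form in R^3 of the form above, applying d gives a 3-form with coefficient ∂P/∂x + ∂Q/∂y + ∂R/∂z:
  ∂P/∂x = 2*x + 2*y
  ∂Q/∂y = z
  ∂R/∂z = -2*x + 2*z
Sum = 2*y + 3*z, which is exactly div F.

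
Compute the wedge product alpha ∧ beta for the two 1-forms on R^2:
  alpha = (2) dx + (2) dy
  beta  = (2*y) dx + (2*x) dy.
alpha ∧ beta = (4*x - 4*y) dx ∧ dy

Distribute the wedge, using dx_i ∧ dx_j = -dx_j ∧ dx_i and dx_i ∧ dx_i = 0. For each pair (i, j) with i < j, the coefficient of dx_i ∧ dx_j in alpha ∧ beta is (alpha_i * beta_j - alpha_j * beta_i). Collecting: alpha ∧ beta = (4*x - 4*y) dx ∧ dy.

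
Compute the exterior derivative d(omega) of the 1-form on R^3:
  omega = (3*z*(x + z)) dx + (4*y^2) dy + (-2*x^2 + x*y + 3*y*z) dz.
d(omega) = (-7*x + y - 6*z) dx ∧ dz + (x + 3*z) dy ∧ dz

For a 1-form omega = sum_i f_i dx_i, the exterior derivative is
  d(omega) = sum_{i < j} (∂f_j/∂x_i - ∂f_i/∂x_j) dx_i ∧ dx_j.
  coefficient of dx ∧ dz: ∂f_3/∂x - ∂f_1/∂z = ∂(-2*x^2 + x*y + 3*y*z)/∂x - ∂(3*z*(x + z))/∂z = -7*x + y - 6*z
  coefficient of dy ∧ dz: ∂f_3/∂y - ∂f_2/∂z = ∂(-2*x^2 + x*y + 3*y*z)/∂y - ∂(4*y^2)/∂z = x + 3*z
Assembling: d(omega) = (-7*x + y - 6*z) dx ∧ dz + (x + 3*z) dy ∧ dz.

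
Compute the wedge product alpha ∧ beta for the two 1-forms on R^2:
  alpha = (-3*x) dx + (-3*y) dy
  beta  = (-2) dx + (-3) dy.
alpha ∧ beta = (9*x - 6*y) dx ∧ dy

Distribute the wedge, using dx_i ∧ dx_j = -dx_j ∧ dx_i and dx_i ∧ dx_i = 0. For each pair (i, j) with i < j, the coefficient of dx_i ∧ dx_j in alpha ∧ beta is (alpha_i * beta_j - alpha_j * beta_i). Collecting: alpha ∧ beta = (9*x - 6*y) dx ∧ dy.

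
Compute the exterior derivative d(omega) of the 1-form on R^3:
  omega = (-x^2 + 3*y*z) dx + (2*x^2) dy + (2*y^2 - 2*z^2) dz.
d(omega) = (4*x - 3*z) dx ∧ dy + (-3*y) dx ∧ dz + (4*y) dy ∧ dz

For a 1-form omega = sum_i f_i dx_i, the exterior derivative is
  d(omega) = sum_{i < j} (∂f_j/∂x_i - ∂f_i/∂x_j) dx_i ∧ dx_j.
  coefficient of dx ∧ dy: ∂f_2/∂x - ∂f_1/∂y = ∂(2*x^2)/∂x - ∂(-x^2 + 3*y*z)/∂y = 4*x - 3*z
  coefficient of dx ∧ dz: ∂f_3/∂x - ∂f_1/∂z = ∂(2*y^2 - 2*z^2)/∂x - ∂(-x^2 + 3*y*z)/∂z = -3*y
  coefficient of dy ∧ dz: ∂f_3/∂y - ∂f_2/∂z = ∂(2*y^2 - 2*z^2)/∂y - ∂(2*x^2)/∂z = 4*y
Assembling: d(omega) = (4*x - 3*z) dx ∧ dy + (-3*y) dx ∧ dz + (4*y) dy ∧ dz.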